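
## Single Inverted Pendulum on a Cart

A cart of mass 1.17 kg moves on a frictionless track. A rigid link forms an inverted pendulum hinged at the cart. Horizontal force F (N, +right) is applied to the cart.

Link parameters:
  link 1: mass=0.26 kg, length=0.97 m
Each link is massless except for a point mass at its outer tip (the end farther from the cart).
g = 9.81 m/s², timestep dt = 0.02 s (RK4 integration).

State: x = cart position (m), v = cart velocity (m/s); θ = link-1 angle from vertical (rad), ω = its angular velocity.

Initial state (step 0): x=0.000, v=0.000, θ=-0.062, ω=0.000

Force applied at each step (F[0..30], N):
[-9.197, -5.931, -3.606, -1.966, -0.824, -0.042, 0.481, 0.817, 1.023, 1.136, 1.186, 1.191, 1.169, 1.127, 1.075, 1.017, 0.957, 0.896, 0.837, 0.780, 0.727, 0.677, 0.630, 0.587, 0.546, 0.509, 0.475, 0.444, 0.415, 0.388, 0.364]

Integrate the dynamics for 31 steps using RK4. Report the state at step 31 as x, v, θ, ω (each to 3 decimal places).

apply F[0]=-9.197 → step 1: x=-0.002, v=-0.154, θ=-0.061, ω=0.146
apply F[1]=-5.931 → step 2: x=-0.006, v=-0.253, θ=-0.057, ω=0.236
apply F[2]=-3.606 → step 3: x=-0.011, v=-0.312, θ=-0.051, ω=0.286
apply F[3]=-1.966 → step 4: x=-0.018, v=-0.344, θ=-0.046, ω=0.309
apply F[4]=-0.824 → step 5: x=-0.025, v=-0.356, θ=-0.039, ω=0.313
apply F[5]=-0.042 → step 6: x=-0.032, v=-0.355, θ=-0.033, ω=0.305
apply F[6]=+0.481 → step 7: x=-0.039, v=-0.346, θ=-0.027, ω=0.289
apply F[7]=+0.817 → step 8: x=-0.046, v=-0.331, θ=-0.022, ω=0.268
apply F[8]=+1.023 → step 9: x=-0.052, v=-0.312, θ=-0.017, ω=0.246
apply F[9]=+1.136 → step 10: x=-0.058, v=-0.292, θ=-0.012, ω=0.222
apply F[10]=+1.186 → step 11: x=-0.064, v=-0.272, θ=-0.008, ω=0.199
apply F[11]=+1.191 → step 12: x=-0.069, v=-0.251, θ=-0.004, ω=0.176
apply F[12]=+1.169 → step 13: x=-0.074, v=-0.231, θ=-0.001, ω=0.155
apply F[13]=+1.127 → step 14: x=-0.078, v=-0.212, θ=0.002, ω=0.136
apply F[14]=+1.075 → step 15: x=-0.082, v=-0.194, θ=0.005, ω=0.118
apply F[15]=+1.017 → step 16: x=-0.086, v=-0.177, θ=0.007, ω=0.101
apply F[16]=+0.957 → step 17: x=-0.089, v=-0.160, θ=0.009, ω=0.086
apply F[17]=+0.896 → step 18: x=-0.093, v=-0.146, θ=0.011, ω=0.073
apply F[18]=+0.837 → step 19: x=-0.095, v=-0.132, θ=0.012, ω=0.061
apply F[19]=+0.780 → step 20: x=-0.098, v=-0.119, θ=0.013, ω=0.050
apply F[20]=+0.727 → step 21: x=-0.100, v=-0.107, θ=0.014, ω=0.041
apply F[21]=+0.677 → step 22: x=-0.102, v=-0.096, θ=0.015, ω=0.032
apply F[22]=+0.630 → step 23: x=-0.104, v=-0.086, θ=0.015, ω=0.025
apply F[23]=+0.587 → step 24: x=-0.106, v=-0.077, θ=0.016, ω=0.019
apply F[24]=+0.546 → step 25: x=-0.107, v=-0.068, θ=0.016, ω=0.013
apply F[25]=+0.509 → step 26: x=-0.108, v=-0.060, θ=0.016, ω=0.008
apply F[26]=+0.475 → step 27: x=-0.109, v=-0.053, θ=0.016, ω=0.003
apply F[27]=+0.444 → step 28: x=-0.110, v=-0.046, θ=0.016, ω=-0.000
apply F[28]=+0.415 → step 29: x=-0.111, v=-0.039, θ=0.016, ω=-0.004
apply F[29]=+0.388 → step 30: x=-0.112, v=-0.033, θ=0.016, ω=-0.006
apply F[30]=+0.364 → step 31: x=-0.113, v=-0.028, θ=0.016, ω=-0.009

Answer: x=-0.113, v=-0.028, θ=0.016, ω=-0.009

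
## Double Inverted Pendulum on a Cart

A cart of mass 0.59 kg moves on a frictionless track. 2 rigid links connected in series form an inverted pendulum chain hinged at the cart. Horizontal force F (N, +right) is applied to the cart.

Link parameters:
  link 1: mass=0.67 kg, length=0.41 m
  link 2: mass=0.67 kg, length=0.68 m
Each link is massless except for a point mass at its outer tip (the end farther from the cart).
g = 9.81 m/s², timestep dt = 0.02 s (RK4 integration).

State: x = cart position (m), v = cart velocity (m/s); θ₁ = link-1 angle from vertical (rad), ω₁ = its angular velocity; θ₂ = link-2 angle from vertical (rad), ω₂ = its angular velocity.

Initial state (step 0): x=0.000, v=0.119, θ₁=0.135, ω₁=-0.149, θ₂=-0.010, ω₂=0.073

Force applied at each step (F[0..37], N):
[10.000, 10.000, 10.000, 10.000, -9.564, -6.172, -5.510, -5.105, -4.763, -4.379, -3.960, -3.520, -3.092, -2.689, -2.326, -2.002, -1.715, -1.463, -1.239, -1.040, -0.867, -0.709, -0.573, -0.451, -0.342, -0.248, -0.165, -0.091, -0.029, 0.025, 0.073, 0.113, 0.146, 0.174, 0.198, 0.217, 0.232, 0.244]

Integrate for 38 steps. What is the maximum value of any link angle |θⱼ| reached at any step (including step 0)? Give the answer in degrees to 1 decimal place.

apply F[0]=+10.000 → step 1: x=0.005, v=0.391, θ₁=0.127, ω₁=-0.668, θ₂=-0.009, ω₂=-0.020
apply F[1]=+10.000 → step 2: x=0.016, v=0.672, θ₁=0.108, ω₁=-1.224, θ₂=-0.011, ω₂=-0.102
apply F[2]=+10.000 → step 3: x=0.032, v=0.968, θ₁=0.077, ω₁=-1.846, θ₂=-0.013, ω₂=-0.164
apply F[3]=+10.000 → step 4: x=0.055, v=1.284, θ₁=0.034, ω₁=-2.559, θ₂=-0.017, ω₂=-0.201
apply F[4]=-9.564 → step 5: x=0.077, v=0.957, θ₁=-0.009, ω₁=-1.744, θ₂=-0.021, ω₂=-0.214
apply F[5]=-6.172 → step 6: x=0.094, v=0.758, θ₁=-0.039, ω₁=-1.273, θ₂=-0.026, ω₂=-0.213
apply F[6]=-5.510 → step 7: x=0.108, v=0.594, θ₁=-0.061, ω₁=-0.908, θ₂=-0.030, ω₂=-0.200
apply F[7]=-5.105 → step 8: x=0.118, v=0.452, θ₁=-0.076, ω₁=-0.615, θ₂=-0.034, ω₂=-0.178
apply F[8]=-4.763 → step 9: x=0.126, v=0.328, θ₁=-0.086, ω₁=-0.376, θ₂=-0.037, ω₂=-0.150
apply F[9]=-4.379 → step 10: x=0.131, v=0.221, θ₁=-0.092, ω₁=-0.183, θ₂=-0.040, ω₂=-0.120
apply F[10]=-3.960 → step 11: x=0.135, v=0.130, θ₁=-0.094, ω₁=-0.032, θ₂=-0.042, ω₂=-0.088
apply F[11]=-3.520 → step 12: x=0.137, v=0.053, θ₁=-0.093, ω₁=0.084, θ₂=-0.043, ω₂=-0.058
apply F[12]=-3.092 → step 13: x=0.137, v=-0.010, θ₁=-0.091, ω₁=0.168, θ₂=-0.044, ω₂=-0.029
apply F[13]=-2.689 → step 14: x=0.136, v=-0.061, θ₁=-0.087, ω₁=0.228, θ₂=-0.044, ω₂=-0.003
apply F[14]=-2.326 → step 15: x=0.135, v=-0.101, θ₁=-0.082, ω₁=0.267, θ₂=-0.044, ω₂=0.021
apply F[15]=-2.002 → step 16: x=0.132, v=-0.134, θ₁=-0.076, ω₁=0.291, θ₂=-0.043, ω₂=0.041
apply F[16]=-1.715 → step 17: x=0.129, v=-0.159, θ₁=-0.070, ω₁=0.303, θ₂=-0.042, ω₂=0.059
apply F[17]=-1.463 → step 18: x=0.126, v=-0.179, θ₁=-0.064, ω₁=0.306, θ₂=-0.041, ω₂=0.074
apply F[18]=-1.239 → step 19: x=0.122, v=-0.193, θ₁=-0.058, ω₁=0.303, θ₂=-0.039, ω₂=0.086
apply F[19]=-1.040 → step 20: x=0.118, v=-0.204, θ₁=-0.052, ω₁=0.294, θ₂=-0.038, ω₂=0.096
apply F[20]=-0.867 → step 21: x=0.114, v=-0.212, θ₁=-0.047, ω₁=0.283, θ₂=-0.036, ω₂=0.103
apply F[21]=-0.709 → step 22: x=0.110, v=-0.216, θ₁=-0.041, ω₁=0.268, θ₂=-0.034, ω₂=0.108
apply F[22]=-0.573 → step 23: x=0.106, v=-0.218, θ₁=-0.036, ω₁=0.253, θ₂=-0.031, ω₂=0.112
apply F[23]=-0.451 → step 24: x=0.101, v=-0.219, θ₁=-0.031, ω₁=0.236, θ₂=-0.029, ω₂=0.113
apply F[24]=-0.342 → step 25: x=0.097, v=-0.218, θ₁=-0.027, ω₁=0.219, θ₂=-0.027, ω₂=0.114
apply F[25]=-0.248 → step 26: x=0.093, v=-0.215, θ₁=-0.022, ω₁=0.202, θ₂=-0.025, ω₂=0.113
apply F[26]=-0.165 → step 27: x=0.088, v=-0.212, θ₁=-0.018, ω₁=0.186, θ₂=-0.022, ω₂=0.111
apply F[27]=-0.091 → step 28: x=0.084, v=-0.208, θ₁=-0.015, ω₁=0.169, θ₂=-0.020, ω₂=0.109
apply F[28]=-0.029 → step 29: x=0.080, v=-0.203, θ₁=-0.012, ω₁=0.154, θ₂=-0.018, ω₂=0.105
apply F[29]=+0.025 → step 30: x=0.076, v=-0.197, θ₁=-0.009, ω₁=0.139, θ₂=-0.016, ω₂=0.102
apply F[30]=+0.073 → step 31: x=0.072, v=-0.191, θ₁=-0.006, ω₁=0.125, θ₂=-0.014, ω₂=0.097
apply F[31]=+0.113 → step 32: x=0.068, v=-0.185, θ₁=-0.004, ω₁=0.112, θ₂=-0.012, ω₂=0.093
apply F[32]=+0.146 → step 33: x=0.065, v=-0.179, θ₁=-0.002, ω₁=0.100, θ₂=-0.010, ω₂=0.088
apply F[33]=+0.174 → step 34: x=0.061, v=-0.173, θ₁=0.000, ω₁=0.088, θ₂=-0.009, ω₂=0.083
apply F[34]=+0.198 → step 35: x=0.058, v=-0.167, θ₁=0.002, ω₁=0.078, θ₂=-0.007, ω₂=0.078
apply F[35]=+0.217 → step 36: x=0.055, v=-0.161, θ₁=0.003, ω₁=0.068, θ₂=-0.005, ω₂=0.073
apply F[36]=+0.232 → step 37: x=0.051, v=-0.155, θ₁=0.005, ω₁=0.060, θ₂=-0.004, ω₂=0.068
apply F[37]=+0.244 → step 38: x=0.048, v=-0.149, θ₁=0.006, ω₁=0.052, θ₂=-0.003, ω₂=0.063
Max |angle| over trajectory = 0.135 rad = 7.7°.

Answer: 7.7°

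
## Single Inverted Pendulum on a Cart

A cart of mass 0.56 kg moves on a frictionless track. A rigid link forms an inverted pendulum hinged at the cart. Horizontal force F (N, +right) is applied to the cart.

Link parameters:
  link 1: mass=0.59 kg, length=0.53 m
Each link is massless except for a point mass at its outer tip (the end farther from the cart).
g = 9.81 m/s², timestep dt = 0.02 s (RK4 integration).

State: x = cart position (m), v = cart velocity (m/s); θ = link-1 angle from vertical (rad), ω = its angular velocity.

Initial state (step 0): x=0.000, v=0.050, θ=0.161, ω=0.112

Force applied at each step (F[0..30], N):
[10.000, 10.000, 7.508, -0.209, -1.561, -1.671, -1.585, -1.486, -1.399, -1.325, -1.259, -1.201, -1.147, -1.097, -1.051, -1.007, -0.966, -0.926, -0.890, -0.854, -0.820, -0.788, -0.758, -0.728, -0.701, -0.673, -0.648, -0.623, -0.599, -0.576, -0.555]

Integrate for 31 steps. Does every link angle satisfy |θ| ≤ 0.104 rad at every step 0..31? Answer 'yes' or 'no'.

Answer: no

Derivation:
apply F[0]=+10.000 → step 1: x=0.004, v=0.366, θ=0.158, ω=-0.418
apply F[1]=+10.000 → step 2: x=0.015, v=0.685, θ=0.144, ω=-0.957
apply F[2]=+7.508 → step 3: x=0.031, v=0.924, θ=0.121, ω=-1.354
apply F[3]=-0.209 → step 4: x=0.049, v=0.897, θ=0.095, ω=-1.263
apply F[4]=-1.561 → step 5: x=0.066, v=0.826, θ=0.071, ω=-1.099
apply F[5]=-1.671 → step 6: x=0.082, v=0.754, θ=0.051, ω=-0.942
apply F[6]=-1.585 → step 7: x=0.096, v=0.690, θ=0.034, ω=-0.804
apply F[7]=-1.486 → step 8: x=0.110, v=0.631, θ=0.019, ω=-0.685
apply F[8]=-1.399 → step 9: x=0.122, v=0.579, θ=0.006, ω=-0.581
apply F[9]=-1.325 → step 10: x=0.133, v=0.532, θ=-0.005, ω=-0.492
apply F[10]=-1.259 → step 11: x=0.143, v=0.489, θ=-0.014, ω=-0.414
apply F[11]=-1.201 → step 12: x=0.152, v=0.449, θ=-0.021, ω=-0.346
apply F[12]=-1.147 → step 13: x=0.161, v=0.413, θ=-0.028, ω=-0.288
apply F[13]=-1.097 → step 14: x=0.169, v=0.380, θ=-0.033, ω=-0.237
apply F[14]=-1.051 → step 15: x=0.176, v=0.350, θ=-0.037, ω=-0.193
apply F[15]=-1.007 → step 16: x=0.183, v=0.322, θ=-0.041, ω=-0.155
apply F[16]=-0.966 → step 17: x=0.189, v=0.297, θ=-0.043, ω=-0.122
apply F[17]=-0.926 → step 18: x=0.195, v=0.273, θ=-0.046, ω=-0.093
apply F[18]=-0.890 → step 19: x=0.200, v=0.251, θ=-0.047, ω=-0.069
apply F[19]=-0.854 → step 20: x=0.205, v=0.230, θ=-0.048, ω=-0.048
apply F[20]=-0.820 → step 21: x=0.209, v=0.211, θ=-0.049, ω=-0.029
apply F[21]=-0.788 → step 22: x=0.213, v=0.193, θ=-0.050, ω=-0.014
apply F[22]=-0.758 → step 23: x=0.217, v=0.176, θ=-0.050, ω=-0.001
apply F[23]=-0.728 → step 24: x=0.220, v=0.160, θ=-0.050, ω=0.011
apply F[24]=-0.701 → step 25: x=0.223, v=0.146, θ=-0.049, ω=0.020
apply F[25]=-0.673 → step 26: x=0.226, v=0.132, θ=-0.049, ω=0.028
apply F[26]=-0.648 → step 27: x=0.229, v=0.119, θ=-0.048, ω=0.035
apply F[27]=-0.623 → step 28: x=0.231, v=0.106, θ=-0.047, ω=0.041
apply F[28]=-0.599 → step 29: x=0.233, v=0.095, θ=-0.047, ω=0.045
apply F[29]=-0.576 → step 30: x=0.235, v=0.083, θ=-0.046, ω=0.049
apply F[30]=-0.555 → step 31: x=0.236, v=0.073, θ=-0.045, ω=0.052
Max |angle| over trajectory = 0.161 rad; bound = 0.104 → exceeded.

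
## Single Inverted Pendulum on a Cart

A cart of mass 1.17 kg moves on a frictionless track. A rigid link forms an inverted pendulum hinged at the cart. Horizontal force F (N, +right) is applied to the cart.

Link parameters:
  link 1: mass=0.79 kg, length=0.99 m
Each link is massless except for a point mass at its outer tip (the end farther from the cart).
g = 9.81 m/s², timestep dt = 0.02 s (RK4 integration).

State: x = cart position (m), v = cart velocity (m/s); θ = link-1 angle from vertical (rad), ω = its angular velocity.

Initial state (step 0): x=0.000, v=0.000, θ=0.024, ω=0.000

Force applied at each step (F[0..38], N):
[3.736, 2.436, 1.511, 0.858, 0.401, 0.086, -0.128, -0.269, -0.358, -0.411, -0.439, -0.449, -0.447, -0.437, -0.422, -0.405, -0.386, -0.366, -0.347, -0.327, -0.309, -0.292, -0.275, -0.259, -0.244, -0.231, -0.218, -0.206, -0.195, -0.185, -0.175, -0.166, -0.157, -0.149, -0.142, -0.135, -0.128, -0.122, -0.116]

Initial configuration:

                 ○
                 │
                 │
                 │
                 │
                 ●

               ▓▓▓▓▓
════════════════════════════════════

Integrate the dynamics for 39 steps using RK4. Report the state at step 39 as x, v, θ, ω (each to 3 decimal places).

Answer: x=0.045, v=-0.001, θ=-0.005, ω=0.007

Derivation:
apply F[0]=+3.736 → step 1: x=0.001, v=0.061, θ=0.023, ω=-0.057
apply F[1]=+2.436 → step 2: x=0.002, v=0.099, θ=0.022, ω=-0.091
apply F[2]=+1.511 → step 3: x=0.004, v=0.122, θ=0.020, ω=-0.110
apply F[3]=+0.858 → step 4: x=0.007, v=0.135, θ=0.018, ω=-0.119
apply F[4]=+0.401 → step 5: x=0.010, v=0.139, θ=0.015, ω=-0.120
apply F[5]=+0.086 → step 6: x=0.013, v=0.139, θ=0.013, ω=-0.117
apply F[6]=-0.128 → step 7: x=0.015, v=0.135, θ=0.011, ω=-0.111
apply F[7]=-0.269 → step 8: x=0.018, v=0.129, θ=0.008, ω=-0.103
apply F[8]=-0.358 → step 9: x=0.020, v=0.122, θ=0.007, ω=-0.094
apply F[9]=-0.411 → step 10: x=0.023, v=0.114, θ=0.005, ω=-0.085
apply F[10]=-0.439 → step 11: x=0.025, v=0.106, θ=0.003, ω=-0.077
apply F[11]=-0.449 → step 12: x=0.027, v=0.098, θ=0.002, ω=-0.068
apply F[12]=-0.447 → step 13: x=0.029, v=0.091, θ=0.000, ω=-0.060
apply F[13]=-0.437 → step 14: x=0.031, v=0.083, θ=-0.001, ω=-0.053
apply F[14]=-0.422 → step 15: x=0.032, v=0.076, θ=-0.002, ω=-0.046
apply F[15]=-0.405 → step 16: x=0.034, v=0.069, θ=-0.003, ω=-0.039
apply F[16]=-0.386 → step 17: x=0.035, v=0.063, θ=-0.003, ω=-0.034
apply F[17]=-0.366 → step 18: x=0.036, v=0.057, θ=-0.004, ω=-0.029
apply F[18]=-0.347 → step 19: x=0.037, v=0.052, θ=-0.004, ω=-0.024
apply F[19]=-0.327 → step 20: x=0.038, v=0.047, θ=-0.005, ω=-0.020
apply F[20]=-0.309 → step 21: x=0.039, v=0.042, θ=-0.005, ω=-0.016
apply F[21]=-0.292 → step 22: x=0.040, v=0.038, θ=-0.006, ω=-0.013
apply F[22]=-0.275 → step 23: x=0.041, v=0.034, θ=-0.006, ω=-0.010
apply F[23]=-0.259 → step 24: x=0.041, v=0.031, θ=-0.006, ω=-0.008
apply F[24]=-0.244 → step 25: x=0.042, v=0.027, θ=-0.006, ω=-0.005
apply F[25]=-0.231 → step 26: x=0.042, v=0.024, θ=-0.006, ω=-0.003
apply F[26]=-0.218 → step 27: x=0.043, v=0.021, θ=-0.006, ω=-0.002
apply F[27]=-0.206 → step 28: x=0.043, v=0.019, θ=-0.006, ω=-0.000
apply F[28]=-0.195 → step 29: x=0.044, v=0.016, θ=-0.006, ω=0.001
apply F[29]=-0.185 → step 30: x=0.044, v=0.014, θ=-0.006, ω=0.002
apply F[30]=-0.175 → step 31: x=0.044, v=0.012, θ=-0.006, ω=0.003
apply F[31]=-0.166 → step 32: x=0.044, v=0.009, θ=-0.006, ω=0.004
apply F[32]=-0.157 → step 33: x=0.045, v=0.008, θ=-0.006, ω=0.005
apply F[33]=-0.149 → step 34: x=0.045, v=0.006, θ=-0.006, ω=0.005
apply F[34]=-0.142 → step 35: x=0.045, v=0.004, θ=-0.006, ω=0.006
apply F[35]=-0.135 → step 36: x=0.045, v=0.003, θ=-0.006, ω=0.006
apply F[36]=-0.128 → step 37: x=0.045, v=0.001, θ=-0.006, ω=0.006
apply F[37]=-0.122 → step 38: x=0.045, v=-0.000, θ=-0.005, ω=0.007
apply F[38]=-0.116 → step 39: x=0.045, v=-0.001, θ=-0.005, ω=0.007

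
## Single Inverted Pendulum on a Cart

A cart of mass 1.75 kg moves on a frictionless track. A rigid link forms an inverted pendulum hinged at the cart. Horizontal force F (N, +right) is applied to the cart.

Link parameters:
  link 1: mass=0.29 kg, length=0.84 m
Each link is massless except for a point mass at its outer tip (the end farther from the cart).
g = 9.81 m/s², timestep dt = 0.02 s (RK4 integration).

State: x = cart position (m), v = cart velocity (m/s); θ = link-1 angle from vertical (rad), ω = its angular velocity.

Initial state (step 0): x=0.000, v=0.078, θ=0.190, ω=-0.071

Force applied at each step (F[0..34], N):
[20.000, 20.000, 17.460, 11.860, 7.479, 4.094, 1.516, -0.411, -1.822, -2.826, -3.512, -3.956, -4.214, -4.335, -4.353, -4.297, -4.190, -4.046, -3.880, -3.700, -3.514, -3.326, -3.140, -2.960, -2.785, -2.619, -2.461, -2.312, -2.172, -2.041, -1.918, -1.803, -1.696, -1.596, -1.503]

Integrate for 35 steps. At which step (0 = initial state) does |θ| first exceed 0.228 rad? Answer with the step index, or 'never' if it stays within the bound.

apply F[0]=+20.000 → step 1: x=0.004, v=0.299, θ=0.186, ω=-0.286
apply F[1]=+20.000 → step 2: x=0.012, v=0.521, θ=0.179, ω=-0.503
apply F[2]=+17.460 → step 3: x=0.024, v=0.714, θ=0.167, ω=-0.689
apply F[3]=+11.860 → step 4: x=0.040, v=0.844, θ=0.152, ω=-0.805
apply F[4]=+7.479 → step 5: x=0.058, v=0.925, θ=0.135, ω=-0.867
apply F[5]=+4.094 → step 6: x=0.077, v=0.968, θ=0.117, ω=-0.888
apply F[6]=+1.516 → step 7: x=0.096, v=0.982, θ=0.100, ω=-0.880
apply F[7]=-0.411 → step 8: x=0.116, v=0.975, θ=0.082, ω=-0.850
apply F[8]=-1.822 → step 9: x=0.135, v=0.952, θ=0.066, ω=-0.805
apply F[9]=-2.826 → step 10: x=0.154, v=0.918, θ=0.050, ω=-0.751
apply F[10]=-3.512 → step 11: x=0.171, v=0.876, θ=0.036, ω=-0.692
apply F[11]=-3.956 → step 12: x=0.189, v=0.830, θ=0.023, ω=-0.630
apply F[12]=-4.214 → step 13: x=0.205, v=0.781, θ=0.011, ω=-0.568
apply F[13]=-4.335 → step 14: x=0.220, v=0.732, θ=0.000, ω=-0.508
apply F[14]=-4.353 → step 15: x=0.234, v=0.682, θ=-0.010, ω=-0.450
apply F[15]=-4.297 → step 16: x=0.247, v=0.633, θ=-0.018, ω=-0.395
apply F[16]=-4.190 → step 17: x=0.259, v=0.586, θ=-0.025, ω=-0.344
apply F[17]=-4.046 → step 18: x=0.271, v=0.541, θ=-0.032, ω=-0.297
apply F[18]=-3.880 → step 19: x=0.281, v=0.498, θ=-0.037, ω=-0.254
apply F[19]=-3.700 → step 20: x=0.290, v=0.457, θ=-0.042, ω=-0.214
apply F[20]=-3.514 → step 21: x=0.299, v=0.418, θ=-0.046, ω=-0.178
apply F[21]=-3.326 → step 22: x=0.307, v=0.381, θ=-0.049, ω=-0.146
apply F[22]=-3.140 → step 23: x=0.315, v=0.347, θ=-0.052, ω=-0.117
apply F[23]=-2.960 → step 24: x=0.321, v=0.315, θ=-0.054, ω=-0.091
apply F[24]=-2.785 → step 25: x=0.327, v=0.285, θ=-0.055, ω=-0.068
apply F[25]=-2.619 → step 26: x=0.333, v=0.257, θ=-0.057, ω=-0.048
apply F[26]=-2.461 → step 27: x=0.337, v=0.231, θ=-0.057, ω=-0.030
apply F[27]=-2.312 → step 28: x=0.342, v=0.206, θ=-0.058, ω=-0.014
apply F[28]=-2.172 → step 29: x=0.346, v=0.183, θ=-0.058, ω=-0.001
apply F[29]=-2.041 → step 30: x=0.349, v=0.162, θ=-0.058, ω=0.011
apply F[30]=-1.918 → step 31: x=0.352, v=0.142, θ=-0.058, ω=0.022
apply F[31]=-1.803 → step 32: x=0.355, v=0.123, θ=-0.057, ω=0.030
apply F[32]=-1.696 → step 33: x=0.357, v=0.106, θ=-0.056, ω=0.038
apply F[33]=-1.596 → step 34: x=0.359, v=0.089, θ=-0.056, ω=0.045
apply F[34]=-1.503 → step 35: x=0.361, v=0.074, θ=-0.055, ω=0.050
max |θ| = 0.190 ≤ 0.228 over all 36 states.

Answer: never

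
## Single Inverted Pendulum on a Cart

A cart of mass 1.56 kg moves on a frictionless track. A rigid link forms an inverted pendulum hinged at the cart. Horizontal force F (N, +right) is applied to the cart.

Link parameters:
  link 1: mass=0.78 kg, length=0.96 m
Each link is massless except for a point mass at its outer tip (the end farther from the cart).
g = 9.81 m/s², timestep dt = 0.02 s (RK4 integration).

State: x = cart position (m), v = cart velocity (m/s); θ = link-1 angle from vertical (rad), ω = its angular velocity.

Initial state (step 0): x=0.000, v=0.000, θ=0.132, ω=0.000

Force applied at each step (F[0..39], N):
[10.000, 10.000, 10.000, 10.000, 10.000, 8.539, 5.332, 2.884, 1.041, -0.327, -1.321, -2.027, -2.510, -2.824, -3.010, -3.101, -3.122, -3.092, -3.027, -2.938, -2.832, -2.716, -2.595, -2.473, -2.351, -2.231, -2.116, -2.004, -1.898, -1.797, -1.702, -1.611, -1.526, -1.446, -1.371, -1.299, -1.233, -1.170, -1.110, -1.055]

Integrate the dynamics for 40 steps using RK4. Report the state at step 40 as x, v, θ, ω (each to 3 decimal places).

apply F[0]=+10.000 → step 1: x=0.001, v=0.114, θ=0.131, ω=-0.091
apply F[1]=+10.000 → step 2: x=0.005, v=0.229, θ=0.128, ω=-0.183
apply F[2]=+10.000 → step 3: x=0.010, v=0.344, θ=0.124, ω=-0.277
apply F[3]=+10.000 → step 4: x=0.018, v=0.460, θ=0.117, ω=-0.372
apply F[4]=+10.000 → step 5: x=0.029, v=0.577, θ=0.109, ω=-0.469
apply F[5]=+8.539 → step 6: x=0.041, v=0.676, θ=0.099, ω=-0.551
apply F[6]=+5.332 → step 7: x=0.055, v=0.735, θ=0.087, ω=-0.593
apply F[7]=+2.884 → step 8: x=0.070, v=0.764, θ=0.075, ω=-0.607
apply F[8]=+1.041 → step 9: x=0.086, v=0.771, θ=0.063, ω=-0.600
apply F[9]=-0.327 → step 10: x=0.101, v=0.761, θ=0.051, ω=-0.578
apply F[10]=-1.321 → step 11: x=0.116, v=0.740, θ=0.040, ω=-0.547
apply F[11]=-2.027 → step 12: x=0.131, v=0.711, θ=0.030, ω=-0.509
apply F[12]=-2.510 → step 13: x=0.144, v=0.676, θ=0.020, ω=-0.468
apply F[13]=-2.824 → step 14: x=0.158, v=0.639, θ=0.011, ω=-0.426
apply F[14]=-3.010 → step 15: x=0.170, v=0.599, θ=0.003, ω=-0.384
apply F[15]=-3.101 → step 16: x=0.182, v=0.560, θ=-0.004, ω=-0.343
apply F[16]=-3.122 → step 17: x=0.192, v=0.521, θ=-0.011, ω=-0.303
apply F[17]=-3.092 → step 18: x=0.202, v=0.482, θ=-0.017, ω=-0.266
apply F[18]=-3.027 → step 19: x=0.212, v=0.445, θ=-0.022, ω=-0.232
apply F[19]=-2.938 → step 20: x=0.220, v=0.410, θ=-0.026, ω=-0.200
apply F[20]=-2.832 → step 21: x=0.228, v=0.376, θ=-0.030, ω=-0.170
apply F[21]=-2.716 → step 22: x=0.235, v=0.345, θ=-0.033, ω=-0.144
apply F[22]=-2.595 → step 23: x=0.242, v=0.315, θ=-0.035, ω=-0.120
apply F[23]=-2.473 → step 24: x=0.248, v=0.287, θ=-0.038, ω=-0.098
apply F[24]=-2.351 → step 25: x=0.253, v=0.260, θ=-0.039, ω=-0.078
apply F[25]=-2.231 → step 26: x=0.258, v=0.236, θ=-0.041, ω=-0.061
apply F[26]=-2.116 → step 27: x=0.263, v=0.213, θ=-0.042, ω=-0.045
apply F[27]=-2.004 → step 28: x=0.267, v=0.191, θ=-0.042, ω=-0.031
apply F[28]=-1.898 → step 29: x=0.270, v=0.171, θ=-0.043, ω=-0.019
apply F[29]=-1.797 → step 30: x=0.274, v=0.152, θ=-0.043, ω=-0.008
apply F[30]=-1.702 → step 31: x=0.277, v=0.135, θ=-0.043, ω=0.001
apply F[31]=-1.611 → step 32: x=0.279, v=0.118, θ=-0.043, ω=0.009
apply F[32]=-1.526 → step 33: x=0.281, v=0.103, θ=-0.043, ω=0.017
apply F[33]=-1.446 → step 34: x=0.283, v=0.088, θ=-0.043, ω=0.023
apply F[34]=-1.371 → step 35: x=0.285, v=0.075, θ=-0.042, ω=0.028
apply F[35]=-1.299 → step 36: x=0.286, v=0.063, θ=-0.041, ω=0.033
apply F[36]=-1.233 → step 37: x=0.287, v=0.051, θ=-0.041, ω=0.036
apply F[37]=-1.170 → step 38: x=0.288, v=0.040, θ=-0.040, ω=0.040
apply F[38]=-1.110 → step 39: x=0.289, v=0.029, θ=-0.039, ω=0.042
apply F[39]=-1.055 → step 40: x=0.289, v=0.020, θ=-0.038, ω=0.044

Answer: x=0.289, v=0.020, θ=-0.038, ω=0.044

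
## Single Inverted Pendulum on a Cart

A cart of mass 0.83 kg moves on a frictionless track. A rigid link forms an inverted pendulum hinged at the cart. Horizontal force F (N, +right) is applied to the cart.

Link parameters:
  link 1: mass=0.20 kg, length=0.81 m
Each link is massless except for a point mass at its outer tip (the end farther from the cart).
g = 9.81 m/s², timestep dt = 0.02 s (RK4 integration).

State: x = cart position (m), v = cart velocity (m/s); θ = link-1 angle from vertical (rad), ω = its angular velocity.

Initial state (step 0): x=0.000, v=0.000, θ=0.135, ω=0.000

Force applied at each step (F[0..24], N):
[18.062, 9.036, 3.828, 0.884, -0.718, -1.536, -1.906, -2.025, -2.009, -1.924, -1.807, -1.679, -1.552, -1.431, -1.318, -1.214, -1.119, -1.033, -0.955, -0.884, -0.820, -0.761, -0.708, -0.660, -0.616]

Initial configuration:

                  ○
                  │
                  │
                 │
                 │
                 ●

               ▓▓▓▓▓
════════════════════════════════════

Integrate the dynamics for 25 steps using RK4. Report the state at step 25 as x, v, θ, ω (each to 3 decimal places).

apply F[0]=+18.062 → step 1: x=0.004, v=0.427, θ=0.130, ω=-0.491
apply F[1]=+9.036 → step 2: x=0.015, v=0.639, θ=0.118, ω=-0.719
apply F[2]=+3.828 → step 3: x=0.029, v=0.726, θ=0.103, ω=-0.799
apply F[3]=+0.884 → step 4: x=0.043, v=0.743, θ=0.087, ω=-0.797
apply F[4]=-0.718 → step 5: x=0.058, v=0.722, θ=0.071, ω=-0.753
apply F[5]=-1.536 → step 6: x=0.072, v=0.682, θ=0.057, ω=-0.688
apply F[6]=-1.906 → step 7: x=0.085, v=0.634, θ=0.044, ω=-0.616
apply F[7]=-2.025 → step 8: x=0.097, v=0.583, θ=0.032, ω=-0.545
apply F[8]=-2.009 → step 9: x=0.108, v=0.534, θ=0.022, ω=-0.477
apply F[9]=-1.924 → step 10: x=0.119, v=0.486, θ=0.013, ω=-0.415
apply F[10]=-1.807 → step 11: x=0.128, v=0.442, θ=0.005, ω=-0.358
apply F[11]=-1.679 → step 12: x=0.136, v=0.402, θ=-0.001, ω=-0.308
apply F[12]=-1.552 → step 13: x=0.144, v=0.365, θ=-0.007, ω=-0.263
apply F[13]=-1.431 → step 14: x=0.151, v=0.331, θ=-0.012, ω=-0.223
apply F[14]=-1.318 → step 15: x=0.157, v=0.300, θ=-0.016, ω=-0.188
apply F[15]=-1.214 → step 16: x=0.163, v=0.271, θ=-0.019, ω=-0.157
apply F[16]=-1.119 → step 17: x=0.168, v=0.245, θ=-0.022, ω=-0.130
apply F[17]=-1.033 → step 18: x=0.173, v=0.221, θ=-0.025, ω=-0.106
apply F[18]=-0.955 → step 19: x=0.177, v=0.200, θ=-0.026, ω=-0.085
apply F[19]=-0.884 → step 20: x=0.181, v=0.180, θ=-0.028, ω=-0.067
apply F[20]=-0.820 → step 21: x=0.184, v=0.161, θ=-0.029, ω=-0.052
apply F[21]=-0.761 → step 22: x=0.187, v=0.144, θ=-0.030, ω=-0.038
apply F[22]=-0.708 → step 23: x=0.190, v=0.129, θ=-0.031, ω=-0.026
apply F[23]=-0.660 → step 24: x=0.192, v=0.114, θ=-0.031, ω=-0.016
apply F[24]=-0.616 → step 25: x=0.195, v=0.101, θ=-0.031, ω=-0.007

Answer: x=0.195, v=0.101, θ=-0.031, ω=-0.007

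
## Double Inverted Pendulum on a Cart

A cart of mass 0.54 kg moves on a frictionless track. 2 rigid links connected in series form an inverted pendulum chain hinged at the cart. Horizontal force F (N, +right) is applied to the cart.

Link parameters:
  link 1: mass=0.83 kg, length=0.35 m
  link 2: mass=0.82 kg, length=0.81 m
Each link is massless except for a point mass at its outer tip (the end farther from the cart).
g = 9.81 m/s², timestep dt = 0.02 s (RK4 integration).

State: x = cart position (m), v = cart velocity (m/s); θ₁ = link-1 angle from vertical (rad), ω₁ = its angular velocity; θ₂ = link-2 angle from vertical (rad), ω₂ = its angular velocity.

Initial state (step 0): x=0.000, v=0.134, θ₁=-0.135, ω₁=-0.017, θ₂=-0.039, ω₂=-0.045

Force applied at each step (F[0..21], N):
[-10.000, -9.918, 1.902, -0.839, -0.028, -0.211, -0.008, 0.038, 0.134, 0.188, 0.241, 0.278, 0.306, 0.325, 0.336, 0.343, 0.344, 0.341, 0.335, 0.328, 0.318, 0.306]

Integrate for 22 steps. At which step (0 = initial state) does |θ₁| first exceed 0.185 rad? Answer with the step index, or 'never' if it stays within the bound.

apply F[0]=-10.000 → step 1: x=-0.000, v=-0.144, θ₁=-0.129, ω₁=0.635, θ₂=-0.039, ω₂=0.007
apply F[1]=-9.918 → step 2: x=-0.006, v=-0.430, θ₁=-0.109, ω₁=1.330, θ₂=-0.039, ω₂=0.051
apply F[2]=+1.902 → step 3: x=-0.013, v=-0.308, θ₁=-0.087, ω₁=0.899, θ₂=-0.037, ω₂=0.077
apply F[3]=-0.839 → step 4: x=-0.019, v=-0.294, θ₁=-0.070, ω₁=0.792, θ₂=-0.036, ω₂=0.096
apply F[4]=-0.028 → step 5: x=-0.025, v=-0.258, θ₁=-0.056, ω₁=0.641, θ₂=-0.034, ω₂=0.109
apply F[5]=-0.211 → step 6: x=-0.030, v=-0.237, θ₁=-0.044, ω₁=0.542, θ₂=-0.031, ω₂=0.117
apply F[6]=-0.008 → step 7: x=-0.034, v=-0.214, θ₁=-0.034, ω₁=0.450, θ₂=-0.029, ω₂=0.122
apply F[7]=+0.038 → step 8: x=-0.038, v=-0.195, θ₁=-0.026, ω₁=0.377, θ₂=-0.027, ω₂=0.123
apply F[8]=+0.134 → step 9: x=-0.042, v=-0.176, θ₁=-0.019, ω₁=0.313, θ₂=-0.024, ω₂=0.121
apply F[9]=+0.188 → step 10: x=-0.045, v=-0.160, θ₁=-0.014, ω₁=0.260, θ₂=-0.022, ω₂=0.118
apply F[10]=+0.241 → step 11: x=-0.048, v=-0.144, θ₁=-0.009, ω₁=0.215, θ₂=-0.019, ω₂=0.114
apply F[11]=+0.278 → step 12: x=-0.051, v=-0.130, θ₁=-0.005, ω₁=0.177, θ₂=-0.017, ω₂=0.108
apply F[12]=+0.306 → step 13: x=-0.054, v=-0.117, θ₁=-0.002, ω₁=0.144, θ₂=-0.015, ω₂=0.102
apply F[13]=+0.325 → step 14: x=-0.056, v=-0.104, θ₁=0.001, ω₁=0.116, θ₂=-0.013, ω₂=0.095
apply F[14]=+0.336 → step 15: x=-0.058, v=-0.093, θ₁=0.003, ω₁=0.093, θ₂=-0.011, ω₂=0.089
apply F[15]=+0.343 → step 16: x=-0.059, v=-0.083, θ₁=0.005, ω₁=0.073, θ₂=-0.010, ω₂=0.082
apply F[16]=+0.344 → step 17: x=-0.061, v=-0.073, θ₁=0.006, ω₁=0.057, θ₂=-0.008, ω₂=0.075
apply F[17]=+0.341 → step 18: x=-0.062, v=-0.064, θ₁=0.007, ω₁=0.043, θ₂=-0.007, ω₂=0.068
apply F[18]=+0.335 → step 19: x=-0.064, v=-0.056, θ₁=0.008, ω₁=0.032, θ₂=-0.005, ω₂=0.062
apply F[19]=+0.328 → step 20: x=-0.065, v=-0.049, θ₁=0.008, ω₁=0.022, θ₂=-0.004, ω₂=0.056
apply F[20]=+0.318 → step 21: x=-0.066, v=-0.042, θ₁=0.009, ω₁=0.014, θ₂=-0.003, ω₂=0.050
apply F[21]=+0.306 → step 22: x=-0.066, v=-0.036, θ₁=0.009, ω₁=0.008, θ₂=-0.002, ω₂=0.045
max |θ₁| = 0.135 ≤ 0.185 over all 23 states.

Answer: never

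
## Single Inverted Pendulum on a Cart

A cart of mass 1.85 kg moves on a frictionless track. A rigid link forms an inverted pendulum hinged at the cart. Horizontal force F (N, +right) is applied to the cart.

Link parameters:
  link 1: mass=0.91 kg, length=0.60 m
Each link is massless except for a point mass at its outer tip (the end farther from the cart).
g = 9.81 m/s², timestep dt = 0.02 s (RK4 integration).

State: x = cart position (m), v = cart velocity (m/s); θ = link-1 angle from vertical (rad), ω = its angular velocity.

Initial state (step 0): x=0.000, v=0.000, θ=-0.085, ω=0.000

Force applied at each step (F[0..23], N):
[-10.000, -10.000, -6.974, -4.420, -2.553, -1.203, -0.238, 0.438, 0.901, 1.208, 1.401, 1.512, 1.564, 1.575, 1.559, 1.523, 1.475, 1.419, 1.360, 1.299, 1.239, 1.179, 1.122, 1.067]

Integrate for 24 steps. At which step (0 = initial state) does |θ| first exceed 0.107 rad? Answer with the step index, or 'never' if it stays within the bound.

apply F[0]=-10.000 → step 1: x=-0.001, v=-0.100, θ=-0.084, ω=0.138
apply F[1]=-10.000 → step 2: x=-0.004, v=-0.200, θ=-0.079, ω=0.277
apply F[2]=-6.974 → step 3: x=-0.009, v=-0.267, θ=-0.073, ω=0.365
apply F[3]=-4.420 → step 4: x=-0.014, v=-0.309, θ=-0.065, ω=0.411
apply F[4]=-2.553 → step 5: x=-0.021, v=-0.330, θ=-0.057, ω=0.427
apply F[5]=-1.203 → step 6: x=-0.027, v=-0.338, θ=-0.048, ω=0.423
apply F[6]=-0.238 → step 7: x=-0.034, v=-0.337, θ=-0.040, ω=0.406
apply F[7]=+0.438 → step 8: x=-0.041, v=-0.328, θ=-0.032, ω=0.380
apply F[8]=+0.901 → step 9: x=-0.047, v=-0.316, θ=-0.025, ω=0.350
apply F[9]=+1.208 → step 10: x=-0.053, v=-0.301, θ=-0.018, ω=0.318
apply F[10]=+1.401 → step 11: x=-0.059, v=-0.284, θ=-0.012, ω=0.285
apply F[11]=+1.512 → step 12: x=-0.065, v=-0.267, θ=-0.007, ω=0.253
apply F[12]=+1.564 → step 13: x=-0.070, v=-0.250, θ=-0.002, ω=0.223
apply F[13]=+1.575 → step 14: x=-0.075, v=-0.233, θ=0.002, ω=0.195
apply F[14]=+1.559 → step 15: x=-0.079, v=-0.216, θ=0.006, ω=0.168
apply F[15]=+1.523 → step 16: x=-0.083, v=-0.200, θ=0.009, ω=0.144
apply F[16]=+1.475 → step 17: x=-0.087, v=-0.185, θ=0.011, ω=0.123
apply F[17]=+1.419 → step 18: x=-0.091, v=-0.171, θ=0.014, ω=0.103
apply F[18]=+1.360 → step 19: x=-0.094, v=-0.158, θ=0.016, ω=0.086
apply F[19]=+1.299 → step 20: x=-0.097, v=-0.145, θ=0.017, ω=0.071
apply F[20]=+1.239 → step 21: x=-0.100, v=-0.134, θ=0.018, ω=0.057
apply F[21]=+1.179 → step 22: x=-0.103, v=-0.123, θ=0.019, ω=0.045
apply F[22]=+1.122 → step 23: x=-0.105, v=-0.113, θ=0.020, ω=0.034
apply F[23]=+1.067 → step 24: x=-0.107, v=-0.103, θ=0.021, ω=0.025
max |θ| = 0.085 ≤ 0.107 over all 25 states.

Answer: never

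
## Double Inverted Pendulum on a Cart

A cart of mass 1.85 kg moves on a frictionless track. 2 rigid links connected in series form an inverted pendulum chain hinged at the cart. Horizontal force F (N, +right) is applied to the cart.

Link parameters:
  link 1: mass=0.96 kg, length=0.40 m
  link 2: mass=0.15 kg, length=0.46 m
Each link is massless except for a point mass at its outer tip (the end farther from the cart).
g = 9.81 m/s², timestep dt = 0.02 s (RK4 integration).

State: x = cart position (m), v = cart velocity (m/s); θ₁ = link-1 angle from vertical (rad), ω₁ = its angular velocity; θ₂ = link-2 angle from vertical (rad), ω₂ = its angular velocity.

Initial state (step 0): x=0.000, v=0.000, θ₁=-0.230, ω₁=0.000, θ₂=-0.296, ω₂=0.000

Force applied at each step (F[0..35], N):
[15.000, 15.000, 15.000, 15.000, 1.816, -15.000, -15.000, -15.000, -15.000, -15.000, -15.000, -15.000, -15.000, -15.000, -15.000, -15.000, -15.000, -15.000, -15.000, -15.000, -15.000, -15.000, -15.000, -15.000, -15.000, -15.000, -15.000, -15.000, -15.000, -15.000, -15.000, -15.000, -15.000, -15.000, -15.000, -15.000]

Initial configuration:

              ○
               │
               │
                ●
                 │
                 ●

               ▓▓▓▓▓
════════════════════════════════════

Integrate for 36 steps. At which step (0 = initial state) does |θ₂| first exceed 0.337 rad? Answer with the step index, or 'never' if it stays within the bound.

Answer: never

Derivation:
apply F[0]=+15.000 → step 1: x=0.002, v=0.183, θ₁=-0.236, ω₁=-0.553, θ₂=-0.296, ω₂=-0.024
apply F[1]=+15.000 → step 2: x=0.007, v=0.365, θ₁=-0.252, ω₁=-1.111, θ₂=-0.297, ω₂=-0.043
apply F[2]=+15.000 → step 3: x=0.016, v=0.547, θ₁=-0.280, ω₁=-1.677, θ₂=-0.298, ω₂=-0.053
apply F[3]=+15.000 → step 4: x=0.029, v=0.727, θ₁=-0.319, ω₁=-2.252, θ₂=-0.299, ω₂=-0.053
apply F[4]=+1.816 → step 5: x=0.044, v=0.772, θ₁=-0.367, ω₁=-2.524, θ₂=-0.300, ω₂=-0.040
apply F[5]=-15.000 → step 6: x=0.058, v=0.651, θ₁=-0.417, ω₁=-2.437, θ₂=-0.300, ω₂=0.001
apply F[6]=-15.000 → step 7: x=0.070, v=0.535, θ₁=-0.465, ω₁=-2.394, θ₂=-0.300, ω₂=0.064
apply F[7]=-15.000 → step 8: x=0.080, v=0.423, θ₁=-0.513, ω₁=-2.390, θ₂=-0.298, ω₂=0.149
apply F[8]=-15.000 → step 9: x=0.087, v=0.315, θ₁=-0.561, ω₁=-2.425, θ₂=-0.294, ω₂=0.255
apply F[9]=-15.000 → step 10: x=0.092, v=0.209, θ₁=-0.610, ω₁=-2.494, θ₂=-0.287, ω₂=0.379
apply F[10]=-15.000 → step 11: x=0.096, v=0.105, θ₁=-0.661, ω₁=-2.597, θ₂=-0.278, ω₂=0.522
apply F[11]=-15.000 → step 12: x=0.097, v=0.003, θ₁=-0.714, ω₁=-2.731, θ₂=-0.266, ω₂=0.679
apply F[12]=-15.000 → step 13: x=0.096, v=-0.101, θ₁=-0.770, ω₁=-2.895, θ₂=-0.251, ω₂=0.849
apply F[13]=-15.000 → step 14: x=0.093, v=-0.205, θ₁=-0.830, ω₁=-3.086, θ₂=-0.232, ω₂=1.027
apply F[14]=-15.000 → step 15: x=0.087, v=-0.313, θ₁=-0.894, ω₁=-3.303, θ₂=-0.210, ω₂=1.206
apply F[15]=-15.000 → step 16: x=0.080, v=-0.425, θ₁=-0.962, ω₁=-3.545, θ₂=-0.184, ω₂=1.382
apply F[16]=-15.000 → step 17: x=0.070, v=-0.543, θ₁=-1.036, ω₁=-3.809, θ₂=-0.155, ω₂=1.544
apply F[17]=-15.000 → step 18: x=0.058, v=-0.668, θ₁=-1.115, ω₁=-4.098, θ₂=-0.122, ω₂=1.685
apply F[18]=-15.000 → step 19: x=0.044, v=-0.803, θ₁=-1.200, ω₁=-4.412, θ₂=-0.088, ω₂=1.793
apply F[19]=-15.000 → step 20: x=0.026, v=-0.949, θ₁=-1.291, ω₁=-4.754, θ₂=-0.051, ω₂=1.858
apply F[20]=-15.000 → step 21: x=0.006, v=-1.109, θ₁=-1.390, ω₁=-5.130, θ₂=-0.014, ω₂=1.867
apply F[21]=-15.000 → step 22: x=-0.018, v=-1.286, θ₁=-1.497, ω₁=-5.549, θ₂=0.023, ω₂=1.806
apply F[22]=-15.000 → step 23: x=-0.046, v=-1.483, θ₁=-1.612, ω₁=-6.023, θ₂=0.058, ω₂=1.660
apply F[23]=-15.000 → step 24: x=-0.078, v=-1.705, θ₁=-1.738, ω₁=-6.568, θ₂=0.089, ω₂=1.412
apply F[24]=-15.000 → step 25: x=-0.114, v=-1.958, θ₁=-1.876, ω₁=-7.208, θ₂=0.114, ω₂=1.043
apply F[25]=-15.000 → step 26: x=-0.156, v=-2.250, θ₁=-2.027, ω₁=-7.971, θ₂=0.130, ω₂=0.530
apply F[26]=-15.000 → step 27: x=-0.205, v=-2.589, θ₁=-2.196, ω₁=-8.893, θ₂=0.134, ω₂=-0.145
apply F[27]=-15.000 → step 28: x=-0.260, v=-2.981, θ₁=-2.384, ω₁=-10.005, θ₂=0.123, ω₂=-0.990
apply F[28]=-15.000 → step 29: x=-0.324, v=-3.418, θ₁=-2.597, ω₁=-11.297, θ₂=0.093, ω₂=-1.971
apply F[29]=-15.000 → step 30: x=-0.397, v=-3.853, θ₁=-2.836, ω₁=-12.619, θ₂=0.044, ω₂=-2.935
apply F[30]=-15.000 → step 31: x=-0.478, v=-4.167, θ₁=-3.099, ω₁=-13.559, θ₂=-0.022, ω₂=-3.531
apply F[31]=-15.000 → step 32: x=-0.562, v=-4.235, θ₁=-3.373, ω₁=-13.659, θ₂=-0.092, ω₂=-3.374
apply F[32]=-15.000 → step 33: x=-0.645, v=-4.073, θ₁=-3.640, ω₁=-12.981, θ₂=-0.152, ω₂=-2.465
apply F[33]=-15.000 → step 34: x=-0.724, v=-3.813, θ₁=-3.890, ω₁=-11.990, θ₂=-0.188, ω₂=-1.142
apply F[34]=-15.000 → step 35: x=-0.798, v=-3.552, θ₁=-4.120, ω₁=-11.020, θ₂=-0.196, ω₂=0.301
apply F[35]=-15.000 → step 36: x=-0.867, v=-3.331, θ₁=-4.332, ω₁=-10.194, θ₂=-0.176, ω₂=1.717
max |θ₂| = 0.300 ≤ 0.337 over all 37 states.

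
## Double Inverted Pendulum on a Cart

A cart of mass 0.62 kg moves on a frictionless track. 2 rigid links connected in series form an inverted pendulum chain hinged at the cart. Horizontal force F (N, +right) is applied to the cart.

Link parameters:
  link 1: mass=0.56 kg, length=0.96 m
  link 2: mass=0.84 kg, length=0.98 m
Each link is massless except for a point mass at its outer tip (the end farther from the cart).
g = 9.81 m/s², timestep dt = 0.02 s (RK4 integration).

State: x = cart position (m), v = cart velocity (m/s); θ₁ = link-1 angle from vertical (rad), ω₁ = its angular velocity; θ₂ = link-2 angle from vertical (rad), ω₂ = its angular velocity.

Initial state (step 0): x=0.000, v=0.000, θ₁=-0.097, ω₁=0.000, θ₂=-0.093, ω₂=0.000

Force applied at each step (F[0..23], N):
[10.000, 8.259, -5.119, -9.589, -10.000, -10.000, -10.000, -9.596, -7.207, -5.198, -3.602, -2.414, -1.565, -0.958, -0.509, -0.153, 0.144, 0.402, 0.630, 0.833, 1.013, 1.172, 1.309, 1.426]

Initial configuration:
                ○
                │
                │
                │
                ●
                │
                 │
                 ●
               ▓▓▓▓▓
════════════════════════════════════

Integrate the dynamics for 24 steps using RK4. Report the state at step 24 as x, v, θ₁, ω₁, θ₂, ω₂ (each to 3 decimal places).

Answer: x=-0.289, v=-0.790, θ₁=0.020, ω₁=0.292, θ₂=-0.002, ω₂=0.229

Derivation:
apply F[0]=+10.000 → step 1: x=0.004, v=0.358, θ₁=-0.101, ω₁=-0.392, θ₂=-0.093, ω₂=0.002
apply F[1]=+8.259 → step 2: x=0.014, v=0.662, θ₁=-0.112, ω₁=-0.732, θ₂=-0.093, ω₂=0.007
apply F[2]=-5.119 → step 3: x=0.026, v=0.550, θ₁=-0.126, ω₁=-0.649, θ₂=-0.093, ω₂=0.021
apply F[3]=-9.589 → step 4: x=0.034, v=0.306, θ₁=-0.137, ω₁=-0.437, θ₂=-0.092, ω₂=0.043
apply F[4]=-10.000 → step 5: x=0.038, v=0.055, θ₁=-0.143, ω₁=-0.224, θ₂=-0.091, ω₂=0.071
apply F[5]=-10.000 → step 6: x=0.037, v=-0.193, θ₁=-0.146, ω₁=-0.017, θ₂=-0.089, ω₂=0.103
apply F[6]=-10.000 → step 7: x=0.030, v=-0.441, θ₁=-0.144, ω₁=0.188, θ₂=-0.087, ω₂=0.136
apply F[7]=-9.596 → step 8: x=0.019, v=-0.679, θ₁=-0.138, ω₁=0.385, θ₂=-0.084, ω₂=0.169
apply F[8]=-7.207 → step 9: x=0.004, v=-0.848, θ₁=-0.129, ω₁=0.514, θ₂=-0.080, ω₂=0.197
apply F[9]=-5.198 → step 10: x=-0.014, v=-0.959, θ₁=-0.118, ω₁=0.590, θ₂=-0.076, ω₂=0.221
apply F[10]=-3.602 → step 11: x=-0.034, v=-1.026, θ₁=-0.106, ω₁=0.624, θ₂=-0.071, ω₂=0.240
apply F[11]=-2.414 → step 12: x=-0.055, v=-1.061, θ₁=-0.094, ω₁=0.631, θ₂=-0.066, ω₂=0.255
apply F[12]=-1.565 → step 13: x=-0.076, v=-1.074, θ₁=-0.081, ω₁=0.620, θ₂=-0.061, ω₂=0.266
apply F[13]=-0.958 → step 14: x=-0.098, v=-1.073, θ₁=-0.069, ω₁=0.599, θ₂=-0.056, ω₂=0.274
apply F[14]=-0.509 → step 15: x=-0.119, v=-1.063, θ₁=-0.057, ω₁=0.572, θ₂=-0.050, ω₂=0.279
apply F[15]=-0.153 → step 16: x=-0.140, v=-1.046, θ₁=-0.046, ω₁=0.543, θ₂=-0.045, ω₂=0.281
apply F[16]=+0.144 → step 17: x=-0.161, v=-1.024, θ₁=-0.036, ω₁=0.512, θ₂=-0.039, ω₂=0.281
apply F[17]=+0.402 → step 18: x=-0.181, v=-0.998, θ₁=-0.026, ω₁=0.480, θ₂=-0.033, ω₂=0.278
apply F[18]=+0.630 → step 19: x=-0.201, v=-0.969, θ₁=-0.016, ω₁=0.448, θ₂=-0.028, ω₂=0.274
apply F[19]=+0.833 → step 20: x=-0.220, v=-0.937, θ₁=-0.008, ω₁=0.416, θ₂=-0.022, ω₂=0.267
apply F[20]=+1.013 → step 21: x=-0.238, v=-0.902, θ₁=0.000, ω₁=0.384, θ₂=-0.017, ω₂=0.260
apply F[21]=+1.172 → step 22: x=-0.256, v=-0.866, θ₁=0.008, ω₁=0.353, θ₂=-0.012, ω₂=0.250
apply F[22]=+1.309 → step 23: x=-0.273, v=-0.829, θ₁=0.014, ω₁=0.322, θ₂=-0.007, ω₂=0.240
apply F[23]=+1.426 → step 24: x=-0.289, v=-0.790, θ₁=0.020, ω₁=0.292, θ₂=-0.002, ω₂=0.229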